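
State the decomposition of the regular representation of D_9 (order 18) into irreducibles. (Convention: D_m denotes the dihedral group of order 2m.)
Each irreducible V_i of dimension d_i appears with multiplicity d_i, i.e. rho_reg = (direct sum over all irreducibles V_i) d_i V_i. The irreducible dimensions for D_9 are 1, 1, 2, 2, 2, 2: 2 irreducibles of dimension 1, each with multiplicity 1; 4 irreducibles of dimension 2, each with multiplicity 2. Total dimension 2*1*1 + 4*2*2 = 18 = |G|.

Proof sketch: General theorem: in the regular representation of a finite group G, each irreducible appears with multiplicity equal to its dimension. Check: dim(rho_reg) = sum d_i^2 = 1 + 1 + 4 + 4 + 4 + 4 = 18 = |G|.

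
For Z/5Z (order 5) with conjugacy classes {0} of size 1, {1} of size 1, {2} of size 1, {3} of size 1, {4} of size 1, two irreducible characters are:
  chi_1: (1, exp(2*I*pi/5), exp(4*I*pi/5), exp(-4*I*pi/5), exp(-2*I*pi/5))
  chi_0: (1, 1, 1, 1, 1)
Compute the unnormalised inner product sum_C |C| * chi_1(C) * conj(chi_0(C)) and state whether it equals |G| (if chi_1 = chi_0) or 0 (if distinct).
Sum = 0; so <chi_1, chi_0> = 0 (distinct irreducibles are orthogonal).

Details: Compute term by term over conjugacy classes (|C| * chi_1(C) * conj(chi_0(C))):
  1*(1)*conj(1) + 1*(exp(2*I*pi/5))*conj(1) + 1*(exp(4*I*pi/5))*conj(1) + 1*(exp(-4*I*pi/5))*conj(1) + 1*(exp(-2*I*pi/5))*conj(1)
  = (1) + (exp(2*I*pi/5)) + (exp(4*I*pi/5)) + (exp(-4*I*pi/5)) + (exp(-2*I*pi/5))
  = 0.
(Exp terms are combined using exp(i*s)*conj(exp(i*t)) = exp(i*(s-t)), and sums of them are collapsed using the identity that for every m > 1 the m distinct m-th roots of unity sum to 0, e.g. 1 + exp(2*I*pi/3) + exp(-2*I*pi/3) = 0.)
Dividing by |G| = 5 gives 0/5 = 0, matching the row-orthogonality relation <chi_1, chi_0> = [chi_1 = chi_0].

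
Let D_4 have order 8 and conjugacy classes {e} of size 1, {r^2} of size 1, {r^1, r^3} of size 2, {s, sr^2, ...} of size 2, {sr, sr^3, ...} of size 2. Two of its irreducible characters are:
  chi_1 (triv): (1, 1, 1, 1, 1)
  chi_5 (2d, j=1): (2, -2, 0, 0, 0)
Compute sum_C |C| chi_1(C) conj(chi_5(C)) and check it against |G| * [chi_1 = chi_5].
Sum = 0; so <chi_1, chi_5> = 0 (distinct irreducibles are orthogonal).

Details: Compute term by term over conjugacy classes (|C| * chi_1(C) * conj(chi_5(C))):
  1*(1)*conj(2) + 1*(1)*conj(-2) + 2*(1)*conj(0) + 2*(1)*conj(0) + 2*(1)*conj(0)
  = (2) + (-2) + (0) + (0) + (0)
  = 0.
Dividing by |G| = 8 gives 0/8 = 0, matching the row-orthogonality relation <chi_1, chi_5> = [chi_1 = chi_5].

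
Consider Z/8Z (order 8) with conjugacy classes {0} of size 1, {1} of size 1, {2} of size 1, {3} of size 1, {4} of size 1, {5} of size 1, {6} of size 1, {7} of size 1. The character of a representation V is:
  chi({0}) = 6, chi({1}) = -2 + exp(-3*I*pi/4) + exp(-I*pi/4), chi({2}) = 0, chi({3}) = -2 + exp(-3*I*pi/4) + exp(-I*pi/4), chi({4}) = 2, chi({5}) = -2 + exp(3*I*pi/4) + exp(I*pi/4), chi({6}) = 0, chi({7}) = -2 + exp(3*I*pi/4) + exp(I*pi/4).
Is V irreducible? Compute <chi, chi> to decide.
Not irreducible (reducible): <chi, chi> = 8 > 1.

Solution. <chi, chi> = (1/|G|) sum_C |C| * |chi(C)|^2 = (1/8)[1*|6|^2 + 1*|-2 + exp(-3*I*pi/4) + exp(-I*pi/4)|^2 + 1*|0|^2 + 1*|-2 + exp(-3*I*pi/4) + exp(-I*pi/4)|^2 + 1*|2|^2 + 1*|-2 + exp(3*I*pi/4) + exp(I*pi/4)|^2 + 1*|0|^2 + 1*|-2 + exp(3*I*pi/4) + exp(I*pi/4)|^2]
  = (1/8)[(36) + (6) + (0) + (6) + (4) + (6) + (0) + (6)] = 64/8 = 8.
(Exp terms are combined using exp(i*s)*conj(exp(i*t)) = exp(i*(s-t)), and sums of them are collapsed using the identity that for every m > 1 the m distinct m-th roots of unity sum to 0, e.g. 1 + exp(2*I*pi/3) + exp(-2*I*pi/3) = 0.)
A character is irreducible iff <chi, chi> = 1, so this representation is reducible.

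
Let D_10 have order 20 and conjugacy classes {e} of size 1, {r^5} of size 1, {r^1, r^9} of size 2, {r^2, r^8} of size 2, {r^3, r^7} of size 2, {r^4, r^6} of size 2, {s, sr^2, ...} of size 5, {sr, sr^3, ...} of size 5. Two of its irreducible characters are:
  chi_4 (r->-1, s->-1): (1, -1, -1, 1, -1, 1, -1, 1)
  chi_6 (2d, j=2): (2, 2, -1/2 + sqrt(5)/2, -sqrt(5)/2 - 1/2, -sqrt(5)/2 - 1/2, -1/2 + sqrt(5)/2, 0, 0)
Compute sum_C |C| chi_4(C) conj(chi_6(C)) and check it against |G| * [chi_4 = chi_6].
Sum = 0; so <chi_4, chi_6> = 0 (distinct irreducibles are orthogonal).

Derivation: Compute term by term over conjugacy classes (|C| * chi_4(C) * conj(chi_6(C))):
  1*(1)*conj(2) + 1*(-1)*conj(2) + 2*(-1)*conj(-1/2 + sqrt(5)/2) + 2*(1)*conj(-sqrt(5)/2 - 1/2) + 2*(-1)*conj(-sqrt(5)/2 - 1/2) + 2*(1)*conj(-1/2 + sqrt(5)/2) + 5*(-1)*conj(0) + 5*(1)*conj(0)
  = (2) + (-2) + (1 - sqrt(5)) + (-sqrt(5) - 1) + (1 + sqrt(5)) + (-1 + sqrt(5)) + (0) + (0)
  = 0.
Dividing by |G| = 20 gives 0/20 = 0, matching the row-orthogonality relation <chi_4, chi_6> = [chi_4 = chi_6].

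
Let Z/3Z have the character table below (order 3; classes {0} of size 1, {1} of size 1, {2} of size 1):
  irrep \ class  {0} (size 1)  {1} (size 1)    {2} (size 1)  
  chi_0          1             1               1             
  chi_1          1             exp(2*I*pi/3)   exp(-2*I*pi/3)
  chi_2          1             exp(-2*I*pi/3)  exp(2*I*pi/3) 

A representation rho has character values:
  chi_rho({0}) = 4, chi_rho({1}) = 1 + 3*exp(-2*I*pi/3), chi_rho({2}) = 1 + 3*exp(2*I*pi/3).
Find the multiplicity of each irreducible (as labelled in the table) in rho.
Multiplicities: chi_0: 1, chi_1: 0, chi_2: 3.

Explanation: Use <chi_rho, chi> = (1/|G|) sum_C |C| * chi_rho(C) * conj(chi(C)) with |G| = 3 for each irreducible chi in the table:
  <chi_rho, chi_0> = (1/3)[1*(4)*conj(1) + 1*(1 + 3*exp(-2*I*pi/3))*conj(1) + 1*(1 + 3*exp(2*I*pi/3))*conj(1)]
      = (1/3)[(4) + (1 + 3*exp(-2*I*pi/3)) + (1 + 3*exp(2*I*pi/3))] = 3/3 = 1
  <chi_rho, chi_1> = (1/3)[1*(4)*conj(1) + 1*(1 + 3*exp(-2*I*pi/3))*conj(exp(2*I*pi/3)) + 1*(1 + 3*exp(2*I*pi/3))*conj(exp(-2*I*pi/3))]
      = (1/3)[(4) + (exp(-2*I*pi/3) + 3*exp(2*I*pi/3)) + (3*exp(-2*I*pi/3) + exp(2*I*pi/3))] = 0/3 = 0
  <chi_rho, chi_2> = (1/3)[1*(4)*conj(1) + 1*(1 + 3*exp(-2*I*pi/3))*conj(exp(-2*I*pi/3)) + 1*(1 + 3*exp(2*I*pi/3))*conj(exp(2*I*pi/3))]
      = (1/3)[(4) + (3 + exp(2*I*pi/3)) + (3 + exp(-2*I*pi/3))] = 9/3 = 3
(Exp terms are combined using exp(i*s)*conj(exp(i*t)) = exp(i*(s-t)), and sums of them are collapsed using the identity that for every m > 1 the m distinct m-th roots of unity sum to 0, e.g. 1 + exp(2*I*pi/3) + exp(-2*I*pi/3) = 0.)
Dimension check: dim(rho) = sum (mult * dim) = 1*1 + 0*1 + 3*1 = 4 = chi_rho(e) = 4.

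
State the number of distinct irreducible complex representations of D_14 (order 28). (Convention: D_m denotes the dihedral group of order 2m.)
10

Working: The number of irreducible complex representations of a finite group equals its number of conjugacy classes. D_14 has 10 conjugacy classes (n/2 + 3 for n even), so D_14 (order 28) has exactly 10 irreducible complex representations.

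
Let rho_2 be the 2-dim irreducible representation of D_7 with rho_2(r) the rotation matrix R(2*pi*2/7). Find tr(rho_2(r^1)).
chi_{rho_2}(r^1) = 2*cos(2*pi*2*1/7) = -2*cos(3*pi/7)

Working: rho_2(r^1) is rotation by angle 2*pi*2*1/7, whose trace is 2*cos(2*pi*2*1/7) = -2*cos(3*pi/7).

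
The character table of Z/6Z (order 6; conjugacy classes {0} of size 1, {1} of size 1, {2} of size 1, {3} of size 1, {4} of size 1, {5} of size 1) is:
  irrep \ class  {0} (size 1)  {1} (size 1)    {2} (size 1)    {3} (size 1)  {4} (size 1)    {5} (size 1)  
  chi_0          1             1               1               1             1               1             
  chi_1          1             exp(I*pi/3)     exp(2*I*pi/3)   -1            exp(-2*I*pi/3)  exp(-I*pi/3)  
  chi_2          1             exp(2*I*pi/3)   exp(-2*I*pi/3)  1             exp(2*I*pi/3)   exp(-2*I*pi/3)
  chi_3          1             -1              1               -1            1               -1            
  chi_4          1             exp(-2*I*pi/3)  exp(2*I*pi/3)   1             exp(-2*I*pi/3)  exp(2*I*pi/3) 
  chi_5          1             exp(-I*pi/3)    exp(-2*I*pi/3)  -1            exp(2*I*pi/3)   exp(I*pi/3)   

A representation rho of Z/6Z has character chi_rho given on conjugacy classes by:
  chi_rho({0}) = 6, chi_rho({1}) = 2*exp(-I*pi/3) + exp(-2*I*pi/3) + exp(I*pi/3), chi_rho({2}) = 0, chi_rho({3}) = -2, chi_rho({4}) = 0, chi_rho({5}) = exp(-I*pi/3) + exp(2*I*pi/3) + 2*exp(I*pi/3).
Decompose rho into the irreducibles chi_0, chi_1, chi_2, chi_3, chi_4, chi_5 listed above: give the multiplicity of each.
Multiplicities: chi_0: 1, chi_1: 1, chi_2: 0, chi_3: 1, chi_4: 1, chi_5: 2.

Solution. Use <chi_rho, chi> = (1/|G|) sum_C |C| * chi_rho(C) * conj(chi(C)) with |G| = 6 for each irreducible chi in the table:
  <chi_rho, chi_0> = (1/6)[1*(6)*conj(1) + 1*(2*exp(-I*pi/3) + exp(-2*I*pi/3) + exp(I*pi/3))*conj(1) + 1*(0)*conj(1) + 1*(-2)*conj(1) + 1*(0)*conj(1) + 1*(exp(-I*pi/3) + exp(2*I*pi/3) + 2*exp(I*pi/3))*conj(1)]
      = (1/6)[(6) + (2*exp(-I*pi/3) + exp(-2*I*pi/3) + exp(I*pi/3)) + (0) + (-2) + (0) + (exp(-I*pi/3) + exp(2*I*pi/3) + 2*exp(I*pi/3))] = 6/6 = 1
  <chi_rho, chi_1> = (1/6)[1*(6)*conj(1) + 1*(2*exp(-I*pi/3) + exp(-2*I*pi/3) + exp(I*pi/3))*conj(exp(I*pi/3)) + 1*(0)*conj(exp(2*I*pi/3)) + 1*(-2)*conj(-1) + 1*(0)*conj(exp(-2*I*pi/3)) + 1*(exp(-I*pi/3) + exp(2*I*pi/3) + 2*exp(I*pi/3))*conj(exp(-I*pi/3))]
      = (1/6)[(6) + (2*exp(-2*I*pi/3)) + (0) + (2) + (0) + (2*exp(2*I*pi/3))] = 6/6 = 1
  <chi_rho, chi_2> = (1/6)[1*(6)*conj(1) + 1*(2*exp(-I*pi/3) + exp(-2*I*pi/3) + exp(I*pi/3))*conj(exp(2*I*pi/3)) + 1*(0)*conj(exp(-2*I*pi/3)) + 1*(-2)*conj(1) + 1*(0)*conj(exp(2*I*pi/3)) + 1*(exp(-I*pi/3) + exp(2*I*pi/3) + 2*exp(I*pi/3))*conj(exp(-2*I*pi/3))]
      = (1/6)[(6) + (-2) + (0) + (-2) + (0) + (-2)] = 0/6 = 0
  <chi_rho, chi_3> = (1/6)[1*(6)*conj(1) + 1*(2*exp(-I*pi/3) + exp(-2*I*pi/3) + exp(I*pi/3))*conj(-1) + 1*(0)*conj(1) + 1*(-2)*conj(-1) + 1*(0)*conj(1) + 1*(exp(-I*pi/3) + exp(2*I*pi/3) + 2*exp(I*pi/3))*conj(-1)]
      = (1/6)[(6) + (-exp(I*pi/3) - exp(-2*I*pi/3) - 2*exp(-I*pi/3)) + (0) + (2) + (0) + (-2*exp(I*pi/3) - exp(2*I*pi/3) - exp(-I*pi/3))] = 6/6 = 1
  <chi_rho, chi_4> = (1/6)[1*(6)*conj(1) + 1*(2*exp(-I*pi/3) + exp(-2*I*pi/3) + exp(I*pi/3))*conj(exp(-2*I*pi/3)) + 1*(0)*conj(exp(2*I*pi/3)) + 1*(-2)*conj(1) + 1*(0)*conj(exp(-2*I*pi/3)) + 1*(exp(-I*pi/3) + exp(2*I*pi/3) + 2*exp(I*pi/3))*conj(exp(2*I*pi/3))]
      = (1/6)[(6) + (2*exp(I*pi/3)) + (0) + (-2) + (0) + (2*exp(-I*pi/3))] = 6/6 = 1
  <chi_rho, chi_5> = (1/6)[1*(6)*conj(1) + 1*(2*exp(-I*pi/3) + exp(-2*I*pi/3) + exp(I*pi/3))*conj(exp(-I*pi/3)) + 1*(0)*conj(exp(-2*I*pi/3)) + 1*(-2)*conj(-1) + 1*(0)*conj(exp(2*I*pi/3)) + 1*(exp(-I*pi/3) + exp(2*I*pi/3) + 2*exp(I*pi/3))*conj(exp(I*pi/3))]
      = (1/6)[(6) + (2) + (0) + (2) + (0) + (2)] = 12/6 = 2
(Exp terms are combined using exp(i*s)*conj(exp(i*t)) = exp(i*(s-t)), and sums of them are collapsed using the identity that for every m > 1 the m distinct m-th roots of unity sum to 0, e.g. 1 + exp(2*I*pi/3) + exp(-2*I*pi/3) = 0.)
Dimension check: dim(rho) = sum (mult * dim) = 1*1 + 1*1 + 0*1 + 1*1 + 1*1 + 2*1 = 6 = chi_rho(e) = 6.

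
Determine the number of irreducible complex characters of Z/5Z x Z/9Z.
45

Proof sketch: The number of irreducible complex representations of a finite group equals its number of conjugacy classes. Z/5Z x Z/9Z is abelian of order 45, so every element is its own conjugacy class: 45 classes, so Z/5Z x Z/9Z (order 45) has exactly 45 irreducible complex representations.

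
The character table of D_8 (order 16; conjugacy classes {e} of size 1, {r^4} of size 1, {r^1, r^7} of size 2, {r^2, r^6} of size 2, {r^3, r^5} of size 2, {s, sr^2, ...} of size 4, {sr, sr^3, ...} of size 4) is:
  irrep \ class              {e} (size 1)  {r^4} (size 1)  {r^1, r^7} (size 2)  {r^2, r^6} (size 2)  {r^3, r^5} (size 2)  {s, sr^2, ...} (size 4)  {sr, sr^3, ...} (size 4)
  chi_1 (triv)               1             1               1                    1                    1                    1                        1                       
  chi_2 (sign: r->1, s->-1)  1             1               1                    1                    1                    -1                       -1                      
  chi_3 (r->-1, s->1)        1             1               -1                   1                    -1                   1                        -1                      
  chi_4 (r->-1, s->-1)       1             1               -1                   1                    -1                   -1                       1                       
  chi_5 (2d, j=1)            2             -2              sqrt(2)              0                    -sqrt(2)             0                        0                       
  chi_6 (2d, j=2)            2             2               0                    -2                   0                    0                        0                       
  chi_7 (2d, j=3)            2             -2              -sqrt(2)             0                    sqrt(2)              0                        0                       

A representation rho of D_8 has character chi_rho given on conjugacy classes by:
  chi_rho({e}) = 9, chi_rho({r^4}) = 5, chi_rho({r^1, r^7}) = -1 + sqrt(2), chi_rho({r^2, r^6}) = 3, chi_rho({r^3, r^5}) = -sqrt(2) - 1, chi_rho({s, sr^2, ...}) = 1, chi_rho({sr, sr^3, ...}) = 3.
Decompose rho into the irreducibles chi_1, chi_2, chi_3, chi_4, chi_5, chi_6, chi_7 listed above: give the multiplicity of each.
Multiplicities: chi_1: 2, chi_2: 0, chi_3: 1, chi_4: 2, chi_5: 1, chi_6: 1, chi_7: 0.

Details: Use <chi_rho, chi> = (1/|G|) sum_C |C| * chi_rho(C) * conj(chi(C)) with |G| = 16 for each irreducible chi in the table:
  <chi_rho, chi_1> = (1/16)[1*(9)*conj(1) + 1*(5)*conj(1) + 2*(-1 + sqrt(2))*conj(1) + 2*(3)*conj(1) + 2*(-sqrt(2) - 1)*conj(1) + 4*(1)*conj(1) + 4*(3)*conj(1)]
      = (1/16)[(9) + (5) + (-2 + 2*sqrt(2)) + (6) + (-2*sqrt(2) - 2) + (4) + (12)] = 32/16 = 2
  <chi_rho, chi_2> = (1/16)[1*(9)*conj(1) + 1*(5)*conj(1) + 2*(-1 + sqrt(2))*conj(1) + 2*(3)*conj(1) + 2*(-sqrt(2) - 1)*conj(1) + 4*(1)*conj(-1) + 4*(3)*conj(-1)]
      = (1/16)[(9) + (5) + (-2 + 2*sqrt(2)) + (6) + (-2*sqrt(2) - 2) + (-4) + (-12)] = 0/16 = 0
  <chi_rho, chi_3> = (1/16)[1*(9)*conj(1) + 1*(5)*conj(1) + 2*(-1 + sqrt(2))*conj(-1) + 2*(3)*conj(1) + 2*(-sqrt(2) - 1)*conj(-1) + 4*(1)*conj(1) + 4*(3)*conj(-1)]
      = (1/16)[(9) + (5) + (2 - 2*sqrt(2)) + (6) + (2 + 2*sqrt(2)) + (4) + (-12)] = 16/16 = 1
  <chi_rho, chi_4> = (1/16)[1*(9)*conj(1) + 1*(5)*conj(1) + 2*(-1 + sqrt(2))*conj(-1) + 2*(3)*conj(1) + 2*(-sqrt(2) - 1)*conj(-1) + 4*(1)*conj(-1) + 4*(3)*conj(1)]
      = (1/16)[(9) + (5) + (2 - 2*sqrt(2)) + (6) + (2 + 2*sqrt(2)) + (-4) + (12)] = 32/16 = 2
  <chi_rho, chi_5> = (1/16)[1*(9)*conj(2) + 1*(5)*conj(-2) + 2*(-1 + sqrt(2))*conj(sqrt(2)) + 2*(3)*conj(0) + 2*(-sqrt(2) - 1)*conj(-sqrt(2)) + 4*(1)*conj(0) + 4*(3)*conj(0)]
      = (1/16)[(18) + (-10) + (4 - 2*sqrt(2)) + (0) + (2*sqrt(2) + 4) + (0) + (0)] = 16/16 = 1
  <chi_rho, chi_6> = (1/16)[1*(9)*conj(2) + 1*(5)*conj(2) + 2*(-1 + sqrt(2))*conj(0) + 2*(3)*conj(-2) + 2*(-sqrt(2) - 1)*conj(0) + 4*(1)*conj(0) + 4*(3)*conj(0)]
      = (1/16)[(18) + (10) + (0) + (-12) + (0) + (0) + (0)] = 16/16 = 1
  <chi_rho, chi_7> = (1/16)[1*(9)*conj(2) + 1*(5)*conj(-2) + 2*(-1 + sqrt(2))*conj(-sqrt(2)) + 2*(3)*conj(0) + 2*(-sqrt(2) - 1)*conj(sqrt(2)) + 4*(1)*conj(0) + 4*(3)*conj(0)]
      = (1/16)[(18) + (-10) + (-4 + 2*sqrt(2)) + (0) + (-4 - 2*sqrt(2)) + (0) + (0)] = 0/16 = 0
Dimension check: dim(rho) = sum (mult * dim) = 2*1 + 0*1 + 1*1 + 2*1 + 1*2 + 1*2 + 0*2 = 9 = chi_rho(e) = 9.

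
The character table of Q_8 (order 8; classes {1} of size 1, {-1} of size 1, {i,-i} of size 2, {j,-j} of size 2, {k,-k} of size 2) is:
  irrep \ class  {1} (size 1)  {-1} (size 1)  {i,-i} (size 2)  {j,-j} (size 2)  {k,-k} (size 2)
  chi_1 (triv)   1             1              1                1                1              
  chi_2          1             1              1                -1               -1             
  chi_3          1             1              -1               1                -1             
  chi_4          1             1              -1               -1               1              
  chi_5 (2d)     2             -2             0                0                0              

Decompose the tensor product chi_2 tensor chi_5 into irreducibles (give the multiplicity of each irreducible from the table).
chi_2 tensor chi_5 = chi_5 (all other irreducibles have multiplicity 0).

Proof sketch: The character of a tensor product is the pointwise product (chi_2 * chi_5)(C) = chi_2(C) * chi_5(C):
  {1}: (1)*(2), {-1}: (1)*(-2), {i,-i}: (1)*(0), {j,-j}: (-1)*(0), {k,-k}: (-1)*(0)
so (chi_2 * chi_5) takes values
  {1} -> 2, {-1} -> -2, {i,-i} -> 0, {j,-j} -> 0, {k,-k} -> 0.
Now take the inner product of this character with each irreducible chi from the table, <chi_2*chi_5, chi> = (1/8) sum_C |C| (chi_2*chi_5)(C) conj(chi(C)):
  <chi_2*chi_5, chi_1> = (1/8)[1*(2)*conj(1) + 1*(-2)*conj(1) + 2*(0)*conj(1) + 2*(0)*conj(1) + 2*(0)*conj(1)]
      = (1/8)[(2) + (-2) + (0) + (0) + (0)] = 0/8 = 0
  <chi_2*chi_5, chi_2> = (1/8)[1*(2)*conj(1) + 1*(-2)*conj(1) + 2*(0)*conj(1) + 2*(0)*conj(-1) + 2*(0)*conj(-1)]
      = (1/8)[(2) + (-2) + (0) + (0) + (0)] = 0/8 = 0
  <chi_2*chi_5, chi_3> = (1/8)[1*(2)*conj(1) + 1*(-2)*conj(1) + 2*(0)*conj(-1) + 2*(0)*conj(1) + 2*(0)*conj(-1)]
      = (1/8)[(2) + (-2) + (0) + (0) + (0)] = 0/8 = 0
  <chi_2*chi_5, chi_4> = (1/8)[1*(2)*conj(1) + 1*(-2)*conj(1) + 2*(0)*conj(-1) + 2*(0)*conj(-1) + 2*(0)*conj(1)]
      = (1/8)[(2) + (-2) + (0) + (0) + (0)] = 0/8 = 0
  <chi_2*chi_5, chi_5> = (1/8)[1*(2)*conj(2) + 1*(-2)*conj(-2) + 2*(0)*conj(0) + 2*(0)*conj(0) + 2*(0)*conj(0)]
      = (1/8)[(4) + (4) + (0) + (0) + (0)] = 8/8 = 1
Hence the multiplicities are chi_5: 1. Dimension check: dim(chi_2)*dim(chi_5) = 1*2 = 2 and sum (mult * dim) = 1*2 = 2.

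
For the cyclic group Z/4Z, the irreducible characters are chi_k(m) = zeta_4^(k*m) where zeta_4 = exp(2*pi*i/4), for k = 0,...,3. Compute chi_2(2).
chi_2(2) = zeta_4^4 = 1

Explanation: chi_2(2) = zeta_4^(2*2) = zeta_4^4. Since zeta_4^4 = 1, this equals zeta_4^0 = exp(2*pi*i*0/4) = 1.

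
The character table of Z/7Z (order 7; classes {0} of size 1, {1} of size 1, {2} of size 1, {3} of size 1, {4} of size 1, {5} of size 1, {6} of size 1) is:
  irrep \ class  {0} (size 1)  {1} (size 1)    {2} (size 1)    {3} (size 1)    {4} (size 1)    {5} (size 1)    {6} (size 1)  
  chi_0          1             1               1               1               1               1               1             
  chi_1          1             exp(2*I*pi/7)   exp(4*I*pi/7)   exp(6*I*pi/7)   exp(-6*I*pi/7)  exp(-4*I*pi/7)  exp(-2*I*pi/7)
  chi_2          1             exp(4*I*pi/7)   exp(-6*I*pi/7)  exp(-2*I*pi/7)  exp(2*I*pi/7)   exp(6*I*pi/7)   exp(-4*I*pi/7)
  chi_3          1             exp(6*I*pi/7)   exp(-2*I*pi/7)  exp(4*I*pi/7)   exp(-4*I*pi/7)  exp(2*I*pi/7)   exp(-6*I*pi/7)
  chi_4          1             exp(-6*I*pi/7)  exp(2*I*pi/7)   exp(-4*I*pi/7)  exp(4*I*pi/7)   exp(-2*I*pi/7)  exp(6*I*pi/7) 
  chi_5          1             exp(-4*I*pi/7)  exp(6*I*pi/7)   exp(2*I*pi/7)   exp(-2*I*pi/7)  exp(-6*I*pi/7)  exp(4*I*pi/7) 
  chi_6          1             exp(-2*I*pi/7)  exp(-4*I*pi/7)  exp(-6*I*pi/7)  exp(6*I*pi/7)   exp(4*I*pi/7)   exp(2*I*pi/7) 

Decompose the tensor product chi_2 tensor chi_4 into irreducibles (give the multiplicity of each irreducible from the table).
chi_2 tensor chi_4 = chi_6 (all other irreducibles have multiplicity 0).

Details: The character of a tensor product is the pointwise product (chi_2 * chi_4)(C) = chi_2(C) * chi_4(C):
  {0}: (1)*(1), {1}: (exp(4*I*pi/7))*(exp(-6*I*pi/7)), {2}: (exp(-6*I*pi/7))*(exp(2*I*pi/7)), {3}: (exp(-2*I*pi/7))*(exp(-4*I*pi/7)), {4}: (exp(2*I*pi/7))*(exp(4*I*pi/7)), {5}: (exp(6*I*pi/7))*(exp(-2*I*pi/7)), {6}: (exp(-4*I*pi/7))*(exp(6*I*pi/7))
so (chi_2 * chi_4) takes values
  {0} -> 1, {1} -> exp(-2*I*pi/7), {2} -> exp(-4*I*pi/7), {3} -> exp(-6*I*pi/7), {4} -> exp(6*I*pi/7), {5} -> exp(4*I*pi/7), {6} -> exp(2*I*pi/7).
Now take the inner product of this character with each irreducible chi from the table, <chi_2*chi_4, chi> = (1/7) sum_C |C| (chi_2*chi_4)(C) conj(chi(C)):
  <chi_2*chi_4, chi_0> = (1/7)[1*(1)*conj(1) + 1*(exp(-2*I*pi/7))*conj(1) + 1*(exp(-4*I*pi/7))*conj(1) + 1*(exp(-6*I*pi/7))*conj(1) + 1*(exp(6*I*pi/7))*conj(1) + 1*(exp(4*I*pi/7))*conj(1) + 1*(exp(2*I*pi/7))*conj(1)]
      = (1/7)[(1) + (exp(-2*I*pi/7)) + (exp(-4*I*pi/7)) + (exp(-6*I*pi/7)) + (exp(6*I*pi/7)) + (exp(4*I*pi/7)) + (exp(2*I*pi/7))] = 0/7 = 0
  <chi_2*chi_4, chi_1> = (1/7)[1*(1)*conj(1) + 1*(exp(-2*I*pi/7))*conj(exp(2*I*pi/7)) + 1*(exp(-4*I*pi/7))*conj(exp(4*I*pi/7)) + 1*(exp(-6*I*pi/7))*conj(exp(6*I*pi/7)) + 1*(exp(6*I*pi/7))*conj(exp(-6*I*pi/7)) + 1*(exp(4*I*pi/7))*conj(exp(-4*I*pi/7)) + 1*(exp(2*I*pi/7))*conj(exp(-2*I*pi/7))]
      = (1/7)[(1) + (exp(-4*I*pi/7)) + (exp(6*I*pi/7)) + (exp(2*I*pi/7)) + (exp(-2*I*pi/7)) + (exp(-6*I*pi/7)) + (exp(4*I*pi/7))] = 0/7 = 0
  <chi_2*chi_4, chi_2> = (1/7)[1*(1)*conj(1) + 1*(exp(-2*I*pi/7))*conj(exp(4*I*pi/7)) + 1*(exp(-4*I*pi/7))*conj(exp(-6*I*pi/7)) + 1*(exp(-6*I*pi/7))*conj(exp(-2*I*pi/7)) + 1*(exp(6*I*pi/7))*conj(exp(2*I*pi/7)) + 1*(exp(4*I*pi/7))*conj(exp(6*I*pi/7)) + 1*(exp(2*I*pi/7))*conj(exp(-4*I*pi/7))]
      = (1/7)[(1) + (exp(-6*I*pi/7)) + (exp(2*I*pi/7)) + (exp(-4*I*pi/7)) + (exp(4*I*pi/7)) + (exp(-2*I*pi/7)) + (exp(6*I*pi/7))] = 0/7 = 0
  <chi_2*chi_4, chi_3> = (1/7)[1*(1)*conj(1) + 1*(exp(-2*I*pi/7))*conj(exp(6*I*pi/7)) + 1*(exp(-4*I*pi/7))*conj(exp(-2*I*pi/7)) + 1*(exp(-6*I*pi/7))*conj(exp(4*I*pi/7)) + 1*(exp(6*I*pi/7))*conj(exp(-4*I*pi/7)) + 1*(exp(4*I*pi/7))*conj(exp(2*I*pi/7)) + 1*(exp(2*I*pi/7))*conj(exp(-6*I*pi/7))]
      = (1/7)[(1) + (exp(6*I*pi/7)) + (exp(-2*I*pi/7)) + (exp(4*I*pi/7)) + (exp(-4*I*pi/7)) + (exp(2*I*pi/7)) + (exp(-6*I*pi/7))] = 0/7 = 0
  <chi_2*chi_4, chi_4> = (1/7)[1*(1)*conj(1) + 1*(exp(-2*I*pi/7))*conj(exp(-6*I*pi/7)) + 1*(exp(-4*I*pi/7))*conj(exp(2*I*pi/7)) + 1*(exp(-6*I*pi/7))*conj(exp(-4*I*pi/7)) + 1*(exp(6*I*pi/7))*conj(exp(4*I*pi/7)) + 1*(exp(4*I*pi/7))*conj(exp(-2*I*pi/7)) + 1*(exp(2*I*pi/7))*conj(exp(6*I*pi/7))]
      = (1/7)[(1) + (exp(4*I*pi/7)) + (exp(-6*I*pi/7)) + (exp(-2*I*pi/7)) + (exp(2*I*pi/7)) + (exp(6*I*pi/7)) + (exp(-4*I*pi/7))] = 0/7 = 0
  <chi_2*chi_4, chi_5> = (1/7)[1*(1)*conj(1) + 1*(exp(-2*I*pi/7))*conj(exp(-4*I*pi/7)) + 1*(exp(-4*I*pi/7))*conj(exp(6*I*pi/7)) + 1*(exp(-6*I*pi/7))*conj(exp(2*I*pi/7)) + 1*(exp(6*I*pi/7))*conj(exp(-2*I*pi/7)) + 1*(exp(4*I*pi/7))*conj(exp(-6*I*pi/7)) + 1*(exp(2*I*pi/7))*conj(exp(4*I*pi/7))]
      = (1/7)[(1) + (exp(2*I*pi/7)) + (exp(4*I*pi/7)) + (exp(6*I*pi/7)) + (exp(-6*I*pi/7)) + (exp(-4*I*pi/7)) + (exp(-2*I*pi/7))] = 0/7 = 0
  <chi_2*chi_4, chi_6> = (1/7)[1*(1)*conj(1) + 1*(exp(-2*I*pi/7))*conj(exp(-2*I*pi/7)) + 1*(exp(-4*I*pi/7))*conj(exp(-4*I*pi/7)) + 1*(exp(-6*I*pi/7))*conj(exp(-6*I*pi/7)) + 1*(exp(6*I*pi/7))*conj(exp(6*I*pi/7)) + 1*(exp(4*I*pi/7))*conj(exp(4*I*pi/7)) + 1*(exp(2*I*pi/7))*conj(exp(2*I*pi/7))]
      = (1/7)[(1) + (1) + (1) + (1) + (1) + (1) + (1)] = 7/7 = 1
(Exp terms are combined using exp(i*s)*conj(exp(i*t)) = exp(i*(s-t)), and sums of them are collapsed using the identity that for every m > 1 the m distinct m-th roots of unity sum to 0, e.g. 1 + exp(2*I*pi/3) + exp(-2*I*pi/3) = 0.)
Hence the multiplicities are chi_6: 1. Dimension check: dim(chi_2)*dim(chi_4) = 1*1 = 1 and sum (mult * dim) = 1*1 = 1.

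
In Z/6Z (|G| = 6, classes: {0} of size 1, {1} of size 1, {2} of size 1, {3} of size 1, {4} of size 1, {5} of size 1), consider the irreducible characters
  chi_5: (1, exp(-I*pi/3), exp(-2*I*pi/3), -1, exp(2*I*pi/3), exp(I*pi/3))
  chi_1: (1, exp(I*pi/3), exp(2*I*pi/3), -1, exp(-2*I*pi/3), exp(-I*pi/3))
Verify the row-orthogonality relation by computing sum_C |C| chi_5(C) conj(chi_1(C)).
Sum = 0; so <chi_5, chi_1> = 0 (distinct irreducibles are orthogonal).

Reasoning: Compute term by term over conjugacy classes (|C| * chi_5(C) * conj(chi_1(C))):
  1*(1)*conj(1) + 1*(exp(-I*pi/3))*conj(exp(I*pi/3)) + 1*(exp(-2*I*pi/3))*conj(exp(2*I*pi/3)) + 1*(-1)*conj(-1) + 1*(exp(2*I*pi/3))*conj(exp(-2*I*pi/3)) + 1*(exp(I*pi/3))*conj(exp(-I*pi/3))
  = (1) + (exp(-2*I*pi/3)) + (exp(2*I*pi/3)) + (1) + (exp(-2*I*pi/3)) + (exp(2*I*pi/3))
  = 0.
(Exp terms are combined using exp(i*s)*conj(exp(i*t)) = exp(i*(s-t)), and sums of them are collapsed using the identity that for every m > 1 the m distinct m-th roots of unity sum to 0, e.g. 1 + exp(2*I*pi/3) + exp(-2*I*pi/3) = 0.)
Dividing by |G| = 6 gives 0/6 = 0, matching the row-orthogonality relation <chi_5, chi_1> = [chi_5 = chi_1].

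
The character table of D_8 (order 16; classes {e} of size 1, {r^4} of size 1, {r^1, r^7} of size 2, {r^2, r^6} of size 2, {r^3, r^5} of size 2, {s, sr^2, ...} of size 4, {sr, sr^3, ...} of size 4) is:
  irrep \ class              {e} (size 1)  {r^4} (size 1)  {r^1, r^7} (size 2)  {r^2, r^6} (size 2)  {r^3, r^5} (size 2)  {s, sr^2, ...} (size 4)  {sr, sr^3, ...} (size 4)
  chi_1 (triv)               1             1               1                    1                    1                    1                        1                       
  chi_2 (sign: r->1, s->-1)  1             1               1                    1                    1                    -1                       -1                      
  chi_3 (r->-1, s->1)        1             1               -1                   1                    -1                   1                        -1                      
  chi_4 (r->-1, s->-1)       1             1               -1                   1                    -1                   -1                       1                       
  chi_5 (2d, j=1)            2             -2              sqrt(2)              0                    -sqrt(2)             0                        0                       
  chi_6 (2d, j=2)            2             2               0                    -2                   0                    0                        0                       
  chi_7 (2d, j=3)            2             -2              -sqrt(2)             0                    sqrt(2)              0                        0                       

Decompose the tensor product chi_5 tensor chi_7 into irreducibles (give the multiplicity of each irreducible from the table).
chi_5 tensor chi_7 = chi_3 + chi_4 + chi_6 (all other irreducibles have multiplicity 0).

Proof sketch: The character of a tensor product is the pointwise product (chi_5 * chi_7)(C) = chi_5(C) * chi_7(C):
  {e}: (2)*(2), {r^4}: (-2)*(-2), {r^1, r^7}: (sqrt(2))*(-sqrt(2)), {r^2, r^6}: (0)*(0), {r^3, r^5}: (-sqrt(2))*(sqrt(2)), {s, sr^2, ...}: (0)*(0), {sr, sr^3, ...}: (0)*(0)
so (chi_5 * chi_7) takes values
  {e} -> 4, {r^4} -> 4, {r^1, r^7} -> -2, {r^2, r^6} -> 0, {r^3, r^5} -> -2, {s, sr^2, ...} -> 0, {sr, sr^3, ...} -> 0.
Now take the inner product of this character with each irreducible chi from the table, <chi_5*chi_7, chi> = (1/16) sum_C |C| (chi_5*chi_7)(C) conj(chi(C)):
  <chi_5*chi_7, chi_1> = (1/16)[1*(4)*conj(1) + 1*(4)*conj(1) + 2*(-2)*conj(1) + 2*(0)*conj(1) + 2*(-2)*conj(1) + 4*(0)*conj(1) + 4*(0)*conj(1)]
      = (1/16)[(4) + (4) + (-4) + (0) + (-4) + (0) + (0)] = 0/16 = 0
  <chi_5*chi_7, chi_2> = (1/16)[1*(4)*conj(1) + 1*(4)*conj(1) + 2*(-2)*conj(1) + 2*(0)*conj(1) + 2*(-2)*conj(1) + 4*(0)*conj(-1) + 4*(0)*conj(-1)]
      = (1/16)[(4) + (4) + (-4) + (0) + (-4) + (0) + (0)] = 0/16 = 0
  <chi_5*chi_7, chi_3> = (1/16)[1*(4)*conj(1) + 1*(4)*conj(1) + 2*(-2)*conj(-1) + 2*(0)*conj(1) + 2*(-2)*conj(-1) + 4*(0)*conj(1) + 4*(0)*conj(-1)]
      = (1/16)[(4) + (4) + (4) + (0) + (4) + (0) + (0)] = 16/16 = 1
  <chi_5*chi_7, chi_4> = (1/16)[1*(4)*conj(1) + 1*(4)*conj(1) + 2*(-2)*conj(-1) + 2*(0)*conj(1) + 2*(-2)*conj(-1) + 4*(0)*conj(-1) + 4*(0)*conj(1)]
      = (1/16)[(4) + (4) + (4) + (0) + (4) + (0) + (0)] = 16/16 = 1
  <chi_5*chi_7, chi_5> = (1/16)[1*(4)*conj(2) + 1*(4)*conj(-2) + 2*(-2)*conj(sqrt(2)) + 2*(0)*conj(0) + 2*(-2)*conj(-sqrt(2)) + 4*(0)*conj(0) + 4*(0)*conj(0)]
      = (1/16)[(8) + (-8) + (-4*sqrt(2)) + (0) + (4*sqrt(2)) + (0) + (0)] = 0/16 = 0
  <chi_5*chi_7, chi_6> = (1/16)[1*(4)*conj(2) + 1*(4)*conj(2) + 2*(-2)*conj(0) + 2*(0)*conj(-2) + 2*(-2)*conj(0) + 4*(0)*conj(0) + 4*(0)*conj(0)]
      = (1/16)[(8) + (8) + (0) + (0) + (0) + (0) + (0)] = 16/16 = 1
  <chi_5*chi_7, chi_7> = (1/16)[1*(4)*conj(2) + 1*(4)*conj(-2) + 2*(-2)*conj(-sqrt(2)) + 2*(0)*conj(0) + 2*(-2)*conj(sqrt(2)) + 4*(0)*conj(0) + 4*(0)*conj(0)]
      = (1/16)[(8) + (-8) + (4*sqrt(2)) + (0) + (-4*sqrt(2)) + (0) + (0)] = 0/16 = 0
Hence the multiplicities are chi_3: 1, chi_4: 1, chi_6: 1. Dimension check: dim(chi_5)*dim(chi_7) = 2*2 = 4 and sum (mult * dim) = 1*1 + 1*1 + 1*2 = 4.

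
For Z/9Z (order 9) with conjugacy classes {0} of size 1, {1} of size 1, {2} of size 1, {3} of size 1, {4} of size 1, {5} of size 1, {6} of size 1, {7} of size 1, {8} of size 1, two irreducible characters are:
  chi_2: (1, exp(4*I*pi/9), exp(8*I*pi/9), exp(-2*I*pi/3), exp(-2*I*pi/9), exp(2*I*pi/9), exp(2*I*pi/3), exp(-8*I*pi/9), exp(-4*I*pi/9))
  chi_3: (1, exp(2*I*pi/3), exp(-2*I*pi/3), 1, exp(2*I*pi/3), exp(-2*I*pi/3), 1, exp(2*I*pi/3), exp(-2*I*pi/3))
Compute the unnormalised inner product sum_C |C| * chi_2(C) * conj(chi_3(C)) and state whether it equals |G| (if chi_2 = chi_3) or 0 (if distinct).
Sum = 0; so <chi_2, chi_3> = 0 (distinct irreducibles are orthogonal).

Explanation: Compute term by term over conjugacy classes (|C| * chi_2(C) * conj(chi_3(C))):
  1*(1)*conj(1) + 1*(exp(4*I*pi/9))*conj(exp(2*I*pi/3)) + 1*(exp(8*I*pi/9))*conj(exp(-2*I*pi/3)) + 1*(exp(-2*I*pi/3))*conj(1) + 1*(exp(-2*I*pi/9))*conj(exp(2*I*pi/3)) + 1*(exp(2*I*pi/9))*conj(exp(-2*I*pi/3)) + 1*(exp(2*I*pi/3))*conj(1) + 1*(exp(-8*I*pi/9))*conj(exp(2*I*pi/3)) + 1*(exp(-4*I*pi/9))*conj(exp(-2*I*pi/3))
  = (1) + (exp(-2*I*pi/9)) + (exp(-4*I*pi/9)) + (exp(-2*I*pi/3)) + (exp(-8*I*pi/9)) + (exp(8*I*pi/9)) + (exp(2*I*pi/3)) + (exp(4*I*pi/9)) + (exp(2*I*pi/9))
  = 0.
(Exp terms are combined using exp(i*s)*conj(exp(i*t)) = exp(i*(s-t)), and sums of them are collapsed using the identity that for every m > 1 the m distinct m-th roots of unity sum to 0, e.g. 1 + exp(2*I*pi/3) + exp(-2*I*pi/3) = 0.)
Dividing by |G| = 9 gives 0/9 = 0, matching the row-orthogonality relation <chi_2, chi_3> = [chi_2 = chi_3].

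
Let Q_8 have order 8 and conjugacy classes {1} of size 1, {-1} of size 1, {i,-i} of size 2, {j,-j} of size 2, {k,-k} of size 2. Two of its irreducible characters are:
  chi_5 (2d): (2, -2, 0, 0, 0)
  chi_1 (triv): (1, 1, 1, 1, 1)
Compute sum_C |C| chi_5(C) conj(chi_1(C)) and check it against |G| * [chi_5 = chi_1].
Sum = 0; so <chi_5, chi_1> = 0 (distinct irreducibles are orthogonal).

Explanation: Compute term by term over conjugacy classes (|C| * chi_5(C) * conj(chi_1(C))):
  1*(2)*conj(1) + 1*(-2)*conj(1) + 2*(0)*conj(1) + 2*(0)*conj(1) + 2*(0)*conj(1)
  = (2) + (-2) + (0) + (0) + (0)
  = 0.
Dividing by |G| = 8 gives 0/8 = 0, matching the row-orthogonality relation <chi_5, chi_1> = [chi_5 = chi_1].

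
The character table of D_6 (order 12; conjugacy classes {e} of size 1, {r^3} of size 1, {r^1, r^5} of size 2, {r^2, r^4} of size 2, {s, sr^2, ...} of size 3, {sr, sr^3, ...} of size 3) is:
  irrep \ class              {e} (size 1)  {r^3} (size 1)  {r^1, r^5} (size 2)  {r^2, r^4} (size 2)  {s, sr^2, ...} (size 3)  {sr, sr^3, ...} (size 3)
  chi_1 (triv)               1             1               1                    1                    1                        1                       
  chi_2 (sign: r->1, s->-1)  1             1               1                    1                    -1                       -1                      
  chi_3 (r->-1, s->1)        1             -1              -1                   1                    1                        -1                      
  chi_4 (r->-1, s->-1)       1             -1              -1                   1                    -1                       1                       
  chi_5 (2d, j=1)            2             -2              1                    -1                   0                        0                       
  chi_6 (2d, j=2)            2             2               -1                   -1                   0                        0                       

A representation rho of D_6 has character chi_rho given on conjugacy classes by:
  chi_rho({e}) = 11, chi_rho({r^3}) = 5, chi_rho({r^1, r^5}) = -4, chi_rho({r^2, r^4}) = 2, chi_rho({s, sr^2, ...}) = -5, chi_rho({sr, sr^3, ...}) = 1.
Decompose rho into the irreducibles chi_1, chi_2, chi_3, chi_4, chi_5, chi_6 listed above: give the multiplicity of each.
Multiplicities: chi_1: 0, chi_2: 2, chi_3: 0, chi_4: 3, chi_5: 0, chi_6: 3.

Why: Use <chi_rho, chi> = (1/|G|) sum_C |C| * chi_rho(C) * conj(chi(C)) with |G| = 12 for each irreducible chi in the table:
  <chi_rho, chi_1> = (1/12)[1*(11)*conj(1) + 1*(5)*conj(1) + 2*(-4)*conj(1) + 2*(2)*conj(1) + 3*(-5)*conj(1) + 3*(1)*conj(1)]
      = (1/12)[(11) + (5) + (-8) + (4) + (-15) + (3)] = 0/12 = 0
  <chi_rho, chi_2> = (1/12)[1*(11)*conj(1) + 1*(5)*conj(1) + 2*(-4)*conj(1) + 2*(2)*conj(1) + 3*(-5)*conj(-1) + 3*(1)*conj(-1)]
      = (1/12)[(11) + (5) + (-8) + (4) + (15) + (-3)] = 24/12 = 2
  <chi_rho, chi_3> = (1/12)[1*(11)*conj(1) + 1*(5)*conj(-1) + 2*(-4)*conj(-1) + 2*(2)*conj(1) + 3*(-5)*conj(1) + 3*(1)*conj(-1)]
      = (1/12)[(11) + (-5) + (8) + (4) + (-15) + (-3)] = 0/12 = 0
  <chi_rho, chi_4> = (1/12)[1*(11)*conj(1) + 1*(5)*conj(-1) + 2*(-4)*conj(-1) + 2*(2)*conj(1) + 3*(-5)*conj(-1) + 3*(1)*conj(1)]
      = (1/12)[(11) + (-5) + (8) + (4) + (15) + (3)] = 36/12 = 3
  <chi_rho, chi_5> = (1/12)[1*(11)*conj(2) + 1*(5)*conj(-2) + 2*(-4)*conj(1) + 2*(2)*conj(-1) + 3*(-5)*conj(0) + 3*(1)*conj(0)]
      = (1/12)[(22) + (-10) + (-8) + (-4) + (0) + (0)] = 0/12 = 0
  <chi_rho, chi_6> = (1/12)[1*(11)*conj(2) + 1*(5)*conj(2) + 2*(-4)*conj(-1) + 2*(2)*conj(-1) + 3*(-5)*conj(0) + 3*(1)*conj(0)]
      = (1/12)[(22) + (10) + (8) + (-4) + (0) + (0)] = 36/12 = 3
Dimension check: dim(rho) = sum (mult * dim) = 0*1 + 2*1 + 0*1 + 3*1 + 0*2 + 3*2 = 11 = chi_rho(e) = 11.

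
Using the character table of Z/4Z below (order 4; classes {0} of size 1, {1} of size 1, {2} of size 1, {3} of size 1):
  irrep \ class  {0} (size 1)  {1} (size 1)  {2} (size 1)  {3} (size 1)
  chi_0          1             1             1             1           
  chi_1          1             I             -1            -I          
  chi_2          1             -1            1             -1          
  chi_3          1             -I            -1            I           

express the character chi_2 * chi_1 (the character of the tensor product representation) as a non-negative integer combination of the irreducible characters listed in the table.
chi_2 tensor chi_1 = chi_3 (all other irreducibles have multiplicity 0).

Proof sketch: The character of a tensor product is the pointwise product (chi_2 * chi_1)(C) = chi_2(C) * chi_1(C):
  {0}: (1)*(1), {1}: (-1)*(I), {2}: (1)*(-1), {3}: (-1)*(-I)
so (chi_2 * chi_1) takes values
  {0} -> 1, {1} -> -I, {2} -> -1, {3} -> I.
Now take the inner product of this character with each irreducible chi from the table, <chi_2*chi_1, chi> = (1/4) sum_C |C| (chi_2*chi_1)(C) conj(chi(C)):
  <chi_2*chi_1, chi_0> = (1/4)[1*(1)*conj(1) + 1*(-I)*conj(1) + 1*(-1)*conj(1) + 1*(I)*conj(1)]
      = (1/4)[(1) + (-I) + (-1) + (I)] = 0/4 = 0
  <chi_2*chi_1, chi_1> = (1/4)[1*(1)*conj(1) + 1*(-I)*conj(I) + 1*(-1)*conj(-1) + 1*(I)*conj(-I)]
      = (1/4)[(1) + (-1) + (1) + (-1)] = 0/4 = 0
  <chi_2*chi_1, chi_2> = (1/4)[1*(1)*conj(1) + 1*(-I)*conj(-1) + 1*(-1)*conj(1) + 1*(I)*conj(-1)]
      = (1/4)[(1) + (I) + (-1) + (-I)] = 0/4 = 0
  <chi_2*chi_1, chi_3> = (1/4)[1*(1)*conj(1) + 1*(-I)*conj(-I) + 1*(-1)*conj(-1) + 1*(I)*conj(I)]
      = (1/4)[(1) + (1) + (1) + (1)] = 4/4 = 1
(Exp terms are combined using exp(i*s)*conj(exp(i*t)) = exp(i*(s-t)), and sums of them are collapsed using the identity that for every m > 1 the m distinct m-th roots of unity sum to 0, e.g. 1 + exp(2*I*pi/3) + exp(-2*I*pi/3) = 0.)
Hence the multiplicities are chi_3: 1. Dimension check: dim(chi_2)*dim(chi_1) = 1*1 = 1 and sum (mult * dim) = 1*1 = 1.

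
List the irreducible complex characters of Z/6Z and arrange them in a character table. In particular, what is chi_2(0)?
Character table of Z/6Z (irreps indexed chi_0,...,chi_5 with chi_k(m) = zeta_6^(k*m), zeta_6 = exp(2*pi*i/6)):
  irrep \ class  {0} (size 1)  {1} (size 1)    {2} (size 1)    {3} (size 1)  {4} (size 1)    {5} (size 1)  
  chi_0          1             1               1               1             1               1             
  chi_1          1             exp(I*pi/3)     exp(2*I*pi/3)   -1            exp(-2*I*pi/3)  exp(-I*pi/3)  
  chi_2          1             exp(2*I*pi/3)   exp(-2*I*pi/3)  1             exp(2*I*pi/3)   exp(-2*I*pi/3)
  chi_3          1             -1              1               -1            1               -1            
  chi_4          1             exp(-2*I*pi/3)  exp(2*I*pi/3)   1             exp(-2*I*pi/3)  exp(2*I*pi/3) 
  chi_5          1             exp(-I*pi/3)    exp(-2*I*pi/3)  -1            exp(2*I*pi/3)   exp(I*pi/3)   

Spot check: chi_2(0) = zeta_6^(2*0) = zeta_6^0 = 1.

Reasoning: Z/6Z is abelian, so all 6 irreducible complex representations are 1-dimensional. They are given by chi_k(m) = zeta_6^(k*m) for k = 0,...,5. Row orthogonality: sum_m chi_k(m) conj(chi_l(m)) = 6 * [k = l].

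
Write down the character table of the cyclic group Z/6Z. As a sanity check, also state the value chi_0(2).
Character table of Z/6Z (irreps indexed chi_0,...,chi_5 with chi_k(m) = zeta_6^(k*m), zeta_6 = exp(2*pi*i/6)):
  irrep \ class  {0} (size 1)  {1} (size 1)    {2} (size 1)    {3} (size 1)  {4} (size 1)    {5} (size 1)  
  chi_0          1             1               1               1             1               1             
  chi_1          1             exp(I*pi/3)     exp(2*I*pi/3)   -1            exp(-2*I*pi/3)  exp(-I*pi/3)  
  chi_2          1             exp(2*I*pi/3)   exp(-2*I*pi/3)  1             exp(2*I*pi/3)   exp(-2*I*pi/3)
  chi_3          1             -1              1               -1            1               -1            
  chi_4          1             exp(-2*I*pi/3)  exp(2*I*pi/3)   1             exp(-2*I*pi/3)  exp(2*I*pi/3) 
  chi_5          1             exp(-I*pi/3)    exp(-2*I*pi/3)  -1            exp(2*I*pi/3)   exp(I*pi/3)   

Spot check: chi_0(2) = zeta_6^(0*2) = zeta_6^0 = 1.

Proof sketch: Z/6Z is abelian, so all 6 irreducible complex representations are 1-dimensional. They are given by chi_k(m) = zeta_6^(k*m) for k = 0,...,5. Row orthogonality: sum_m chi_k(m) conj(chi_l(m)) = 6 * [k = l].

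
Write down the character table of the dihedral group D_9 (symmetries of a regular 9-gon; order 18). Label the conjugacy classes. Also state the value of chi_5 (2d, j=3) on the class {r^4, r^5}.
Conjugacy classes: {e} of size 1, {r^1, r^8} of size 2, {r^2, r^7} of size 2, {r^3, r^6} of size 2, {r^4, r^5} of size 2, {s, sr, ..., sr^8} of size 9.
Character table:
  irrep \ class              {e} (size 1)  {r^1, r^8} (size 2)  {r^2, r^7} (size 2)  {r^3, r^6} (size 2)  {r^4, r^5} (size 2)  {s, sr, ..., sr^8} (size 9)
  chi_1 (triv)               1             1                    1                    1                    1                    1                          
  chi_2 (sign: r->1, s->-1)  1             1                    1                    1                    1                    -1                         
  chi_3 (2d, j=1)            2             2*cos(2*pi/9)        2*cos(4*pi/9)        -1                   -2*cos(pi/9)         0                          
  chi_4 (2d, j=2)            2             2*cos(4*pi/9)        -2*cos(pi/9)         -1                   2*cos(2*pi/9)        0                          
  chi_5 (2d, j=3)            2             -1                   -1                   2                    -1                   0                          
  chi_6 (2d, j=4)            2             -2*cos(pi/9)         2*cos(2*pi/9)        -1                   2*cos(4*pi/9)        0                          

Spot check: chi_5 (2d, j=3) on {r^4, r^5} = -1.

Derivation: D_9 has order 2*9 = 18 with 6 conjugacy classes, hence 6 irreducibles. Sum of squared dims 1 + 1 + 4 + 4 + 4 + 4 = 18 = |G|. Linear characters come from the abelianisation; the 2-dimensional irreps have character r^k -> 2*cos(2*pi*j*k/9), reflections -> 0.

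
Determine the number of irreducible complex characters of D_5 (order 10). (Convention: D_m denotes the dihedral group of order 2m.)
4

Solution. The number of irreducible complex representations of a finite group equals its number of conjugacy classes. D_5 has 4 conjugacy classes ((n+3)/2 for n odd), so D_5 (order 10) has exactly 4 irreducible complex representations.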